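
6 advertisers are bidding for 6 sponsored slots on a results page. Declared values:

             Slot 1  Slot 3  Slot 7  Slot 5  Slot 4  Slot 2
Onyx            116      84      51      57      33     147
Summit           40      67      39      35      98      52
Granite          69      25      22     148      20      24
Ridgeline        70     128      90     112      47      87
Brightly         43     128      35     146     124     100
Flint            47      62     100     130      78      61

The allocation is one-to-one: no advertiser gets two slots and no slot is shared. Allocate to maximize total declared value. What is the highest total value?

Optimal: Onyx→Slot 2 ($147), Summit→Slot 4 ($98), Granite→Slot 5 ($148), Ridgeline→Slot 1 ($70), Brightly→Slot 3 ($128), Flint→Slot 7 ($100) — total 147+98+148+70+128+100 = $691.
Column-greedy (each slot in turn goes to its best remaining advertiser) gives $668, worse by 23.
Next-best assignment: Onyx→Slot 1, Summit→Slot 4, Granite→Slot 5, Ridgeline→Slot 3, Brightly→Slot 2, Flint→Slot 7 = $690.
Swapping Onyx↔Flint (Onyx→Slot 7 $51, Flint→Slot 2 $61) loses 135.
Checked against all permutations: $691 is optimal.

Maximum total: $691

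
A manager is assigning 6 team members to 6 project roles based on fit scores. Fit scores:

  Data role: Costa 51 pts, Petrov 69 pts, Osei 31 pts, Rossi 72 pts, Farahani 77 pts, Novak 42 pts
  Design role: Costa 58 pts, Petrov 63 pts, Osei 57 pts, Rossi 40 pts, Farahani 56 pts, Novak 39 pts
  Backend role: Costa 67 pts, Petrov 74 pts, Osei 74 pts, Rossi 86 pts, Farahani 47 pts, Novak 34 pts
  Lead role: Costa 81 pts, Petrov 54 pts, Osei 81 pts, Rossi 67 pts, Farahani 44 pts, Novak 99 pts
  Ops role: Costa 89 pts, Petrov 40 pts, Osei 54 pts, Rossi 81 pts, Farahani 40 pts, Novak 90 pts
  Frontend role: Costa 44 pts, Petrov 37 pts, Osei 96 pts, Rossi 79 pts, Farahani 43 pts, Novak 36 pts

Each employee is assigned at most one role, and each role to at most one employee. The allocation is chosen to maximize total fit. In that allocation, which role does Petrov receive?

Optimal: Costa→Ops role (89 pts), Petrov→Design role (63 pts), Osei→Frontend role (96 pts), Rossi→Backend role (86 pts), Farahani→Data role (77 pts), Novak→Lead role (99 pts) — total 89+63+96+86+77+99 = 510 pts.
Row-greedy (each employee in turn takes its best remaining role) gives 486 pts, worse by 24.
Swapping Rossi↔Novak (Rossi→Lead role 67 pts, Novak→Backend role 34 pts) loses 84.
Petrov's own top role is Backend role (74 pts), but forcing Petrov→Backend role and reassigning the rest optimally gives only 486 pts — worse by 24.

Petrov receives Design role.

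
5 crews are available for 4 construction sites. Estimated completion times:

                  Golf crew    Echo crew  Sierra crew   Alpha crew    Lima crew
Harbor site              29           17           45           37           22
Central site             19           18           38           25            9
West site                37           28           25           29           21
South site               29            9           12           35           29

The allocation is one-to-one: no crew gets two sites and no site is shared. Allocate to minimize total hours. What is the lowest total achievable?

Min total: 67 hours

Optimal: Echo crew→Harbor site (17 hours), Lima crew→Central site (9 hours), Alpha crew→West site (29 hours), Sierra crew→South site (12 hours) — total 17+9+29+12 = 67 hours.
Row-greedy (each crew in turn takes its cheapest remaining site) gives 90 hours, worse by 23.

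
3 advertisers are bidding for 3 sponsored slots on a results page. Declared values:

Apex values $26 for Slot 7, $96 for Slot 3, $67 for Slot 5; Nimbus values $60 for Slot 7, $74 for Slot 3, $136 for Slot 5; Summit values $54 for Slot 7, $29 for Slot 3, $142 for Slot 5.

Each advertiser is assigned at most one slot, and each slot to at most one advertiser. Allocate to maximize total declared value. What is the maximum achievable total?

Max total: $298

Optimal: Apex→Slot 3 ($96), Nimbus→Slot 7 ($60), Summit→Slot 5 ($142) — total 96+60+142 = $298.
Row-greedy (each advertiser in turn takes its best remaining slot) gives $286, worse by 12.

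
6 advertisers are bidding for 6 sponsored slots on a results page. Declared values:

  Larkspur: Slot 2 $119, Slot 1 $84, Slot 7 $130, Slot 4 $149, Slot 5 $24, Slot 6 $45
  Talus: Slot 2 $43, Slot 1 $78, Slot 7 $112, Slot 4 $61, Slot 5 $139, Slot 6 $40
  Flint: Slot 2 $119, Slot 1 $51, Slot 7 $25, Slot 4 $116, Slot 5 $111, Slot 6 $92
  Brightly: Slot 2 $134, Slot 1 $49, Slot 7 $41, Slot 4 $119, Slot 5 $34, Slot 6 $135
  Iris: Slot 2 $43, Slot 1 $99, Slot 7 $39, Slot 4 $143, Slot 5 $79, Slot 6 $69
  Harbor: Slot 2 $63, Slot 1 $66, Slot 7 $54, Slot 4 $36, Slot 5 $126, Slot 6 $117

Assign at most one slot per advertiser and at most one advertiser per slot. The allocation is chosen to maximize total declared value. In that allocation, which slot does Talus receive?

Talus receives Slot 7.

Optimal: Larkspur→Slot 4 ($149), Talus→Slot 7 ($112), Flint→Slot 2 ($119), Brightly→Slot 6 ($135), Iris→Slot 1 ($99), Harbor→Slot 5 ($126) — total 149+112+119+135+99+126 = $740.
Column-greedy (each slot in turn goes to its best remaining advertiser) gives $735, worse by 5.
Next-best assignment: Larkspur→Slot 7, Talus→Slot 5, Flint→Slot 4, Brightly→Slot 2, Iris→Slot 1, Harbor→Slot 6 = $735.
No other one-to-one assignment exceeds $740.
Talus's own top slot is Slot 5 ($139), but forcing Talus→Slot 5 and reassigning the rest optimally gives only $735 — worse by 5.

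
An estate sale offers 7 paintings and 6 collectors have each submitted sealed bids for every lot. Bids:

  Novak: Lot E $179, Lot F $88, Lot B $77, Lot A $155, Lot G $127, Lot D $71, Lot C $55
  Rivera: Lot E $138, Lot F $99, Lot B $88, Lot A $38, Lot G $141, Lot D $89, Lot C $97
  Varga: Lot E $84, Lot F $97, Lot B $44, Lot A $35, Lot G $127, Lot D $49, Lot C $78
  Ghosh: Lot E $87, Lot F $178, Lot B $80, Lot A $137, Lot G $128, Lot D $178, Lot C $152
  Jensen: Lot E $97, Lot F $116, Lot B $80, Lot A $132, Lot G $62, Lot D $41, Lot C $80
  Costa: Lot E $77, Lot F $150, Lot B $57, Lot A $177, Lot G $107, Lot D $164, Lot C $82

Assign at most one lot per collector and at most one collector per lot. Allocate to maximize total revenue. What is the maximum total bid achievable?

Optimal: Novak→Lot E ($179), Rivera→Lot C ($97), Varga→Lot G ($127), Ghosh→Lot F ($178), Jensen→Lot A ($132), Costa→Lot D ($164) — total 179+97+127+178+132+164 = $877.
Max-entry greedy (repeatedly take the single best remaining cell) gives $833, worse by 44.
Next-best assignment: Novak→Lot E, Rivera→Lot C, Varga→Lot G, Ghosh→Lot D, Jensen→Lot F, Costa→Lot A = $874.
Checked against all permutations: $877 is optimal.

Maximum total: $877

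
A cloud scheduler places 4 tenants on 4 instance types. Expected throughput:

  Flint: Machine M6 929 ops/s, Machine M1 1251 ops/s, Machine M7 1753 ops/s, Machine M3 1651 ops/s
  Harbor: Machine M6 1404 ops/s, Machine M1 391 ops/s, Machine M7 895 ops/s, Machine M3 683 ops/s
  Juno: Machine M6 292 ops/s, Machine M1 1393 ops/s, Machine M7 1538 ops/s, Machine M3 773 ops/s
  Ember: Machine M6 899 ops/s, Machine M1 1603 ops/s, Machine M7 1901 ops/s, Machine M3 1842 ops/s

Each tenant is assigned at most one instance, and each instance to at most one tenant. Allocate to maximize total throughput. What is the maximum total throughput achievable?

Max total: 6392 ops/s

Optimal: Flint→Machine M7 (1753 ops/s), Harbor→Machine M6 (1404 ops/s), Juno→Machine M1 (1393 ops/s), Ember→Machine M3 (1842 ops/s) — total 1753+1404+1393+1842 = 6392 ops/s.
Max-entry greedy (repeatedly take the single best remaining cell) gives 6349 ops/s, worse by 43.
Swapping Juno↔Flint (Juno→Machine M7 1538 ops/s, Flint→Machine M1 1251 ops/s) loses 357.
Every other assignment is strictly worse.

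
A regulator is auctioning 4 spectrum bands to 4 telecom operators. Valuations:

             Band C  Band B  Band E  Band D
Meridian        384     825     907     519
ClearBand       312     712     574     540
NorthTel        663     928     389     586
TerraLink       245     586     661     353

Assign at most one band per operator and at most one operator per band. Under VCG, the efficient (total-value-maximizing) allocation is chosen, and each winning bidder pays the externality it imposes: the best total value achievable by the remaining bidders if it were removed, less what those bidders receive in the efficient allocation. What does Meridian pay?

Meridian pays $340M.

Efficient allocation: Meridian→Band E ($907M), ClearBand→Band D ($540M), NorthTel→Band C ($663M), TerraLink→Band B ($586M); total welfare W = $2696M.
Meridian receives Band E at value $907M, so the others get W − 907 = $1789M.
Without Meridian: best allocation of the remaining 3 bidders over all 4 bands is ClearBand→Band D ($540M), NorthTel→Band B ($928M), TerraLink→Band E ($661M), total $2129M.
VCG payment = (others' best without Meridian) − (others' welfare with Meridian) = 2129 − 1789 = $340M.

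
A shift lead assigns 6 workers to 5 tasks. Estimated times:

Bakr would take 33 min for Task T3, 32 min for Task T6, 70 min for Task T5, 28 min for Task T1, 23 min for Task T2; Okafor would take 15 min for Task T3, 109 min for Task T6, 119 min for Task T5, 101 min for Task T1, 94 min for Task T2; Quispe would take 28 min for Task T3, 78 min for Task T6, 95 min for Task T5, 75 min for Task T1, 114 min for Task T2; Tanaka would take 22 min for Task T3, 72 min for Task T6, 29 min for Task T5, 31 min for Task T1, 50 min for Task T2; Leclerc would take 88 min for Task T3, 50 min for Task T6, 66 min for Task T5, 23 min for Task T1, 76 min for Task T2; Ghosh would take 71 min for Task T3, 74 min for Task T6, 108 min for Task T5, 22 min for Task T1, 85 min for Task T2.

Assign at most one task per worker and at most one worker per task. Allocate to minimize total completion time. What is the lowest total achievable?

Optimal: Okafor→Task T3 (15 min), Leclerc→Task T6 (50 min), Tanaka→Task T5 (29 min), Ghosh→Task T1 (22 min), Bakr→Task T2 (23 min) — total 15+50+29+22+23 = 139 min.
Column-greedy (each task in turn goes to its cheapest remaining worker) gives 174 min, worse by 35.
No other one-to-one assignment undercuts 139 min.

Minimum total: 139 min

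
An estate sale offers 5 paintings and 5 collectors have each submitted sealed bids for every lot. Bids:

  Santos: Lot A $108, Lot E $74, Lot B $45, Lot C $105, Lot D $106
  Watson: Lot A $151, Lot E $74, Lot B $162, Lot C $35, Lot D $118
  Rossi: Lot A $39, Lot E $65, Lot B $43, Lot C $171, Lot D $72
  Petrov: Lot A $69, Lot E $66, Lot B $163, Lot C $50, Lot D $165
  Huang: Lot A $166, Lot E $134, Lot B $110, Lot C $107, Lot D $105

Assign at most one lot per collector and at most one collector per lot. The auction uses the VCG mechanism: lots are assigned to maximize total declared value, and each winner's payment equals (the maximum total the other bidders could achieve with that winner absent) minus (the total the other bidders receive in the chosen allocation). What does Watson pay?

Watson pays $28.

Efficient allocation: Santos→Lot A ($108), Watson→Lot B ($162), Rossi→Lot C ($171), Petrov→Lot D ($165), Huang→Lot E ($134); total welfare W = $740.
Watson receives Lot B at value $162, so the others get W − 162 = $578.
Without Watson: best allocation of the remaining 4 bidders over all 5 lots is Santos→Lot D ($106), Rossi→Lot C ($171), Petrov→Lot B ($163), Huang→Lot A ($166), total $606.
VCG payment = (others' best without Watson) − (others' welfare with Watson) = 606 − 578 = $28.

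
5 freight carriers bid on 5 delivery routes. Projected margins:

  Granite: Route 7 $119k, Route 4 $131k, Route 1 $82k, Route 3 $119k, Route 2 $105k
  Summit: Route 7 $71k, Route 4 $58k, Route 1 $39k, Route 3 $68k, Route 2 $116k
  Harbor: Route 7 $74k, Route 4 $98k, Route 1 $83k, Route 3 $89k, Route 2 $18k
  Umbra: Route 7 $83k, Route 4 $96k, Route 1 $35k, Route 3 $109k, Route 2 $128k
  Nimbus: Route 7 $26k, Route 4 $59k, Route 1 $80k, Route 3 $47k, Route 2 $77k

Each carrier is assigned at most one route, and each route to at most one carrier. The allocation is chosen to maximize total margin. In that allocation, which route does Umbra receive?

Optimal: Granite→Route 7 ($119k), Summit→Route 2 ($116k), Harbor→Route 4 ($98k), Umbra→Route 3 ($109k), Nimbus→Route 1 ($80k) — total 119+116+98+109+80 = $522k.
Max-entry greedy (repeatedly take the single best remaining cell) gives $499k, worse by 23.
Umbra's own top route is Route 2 ($128k), but forcing Umbra→Route 2 and reassigning the rest optimally gives only $499k — worse by 23.

Umbra receives Route 3.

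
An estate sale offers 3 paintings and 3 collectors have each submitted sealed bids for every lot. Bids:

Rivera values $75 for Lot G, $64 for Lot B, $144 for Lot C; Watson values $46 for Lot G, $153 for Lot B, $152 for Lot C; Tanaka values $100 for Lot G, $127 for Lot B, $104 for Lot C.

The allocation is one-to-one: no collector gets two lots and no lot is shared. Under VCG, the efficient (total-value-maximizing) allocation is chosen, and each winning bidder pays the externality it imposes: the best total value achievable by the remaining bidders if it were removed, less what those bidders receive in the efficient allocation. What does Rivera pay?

Efficient allocation: Rivera→Lot C ($144), Watson→Lot B ($153), Tanaka→Lot G ($100); total welfare W = $397.
Rivera receives Lot C at value $144, so the others get W − 144 = $253.
Without Rivera: best allocation of the remaining 2 bidders over all 3 lots is Watson→Lot C ($152), Tanaka→Lot B ($127), total $279.
VCG payment = (others' best without Rivera) − (others' welfare with Rivera) = 279 − 253 = $26.

Rivera pays $26.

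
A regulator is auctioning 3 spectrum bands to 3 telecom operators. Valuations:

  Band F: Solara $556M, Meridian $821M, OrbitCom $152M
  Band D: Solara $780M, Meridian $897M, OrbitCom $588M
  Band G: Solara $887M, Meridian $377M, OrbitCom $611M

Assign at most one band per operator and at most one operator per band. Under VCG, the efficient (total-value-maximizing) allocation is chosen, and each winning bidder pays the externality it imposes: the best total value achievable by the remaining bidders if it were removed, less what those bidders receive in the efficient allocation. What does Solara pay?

Solara pays $99M.

Efficient allocation: Solara→Band G ($887M), Meridian→Band F ($821M), OrbitCom→Band D ($588M); total welfare W = $2296M.
Solara receives Band G at value $887M, so the others get W − 887 = $1409M.
Without Solara: best allocation of the remaining 2 bidders over all 3 bands is Meridian→Band D ($897M), OrbitCom→Band G ($611M), total $1508M.
VCG payment = (others' best without Solara) − (others' welfare with Solara) = 1508 − 1409 = $99M.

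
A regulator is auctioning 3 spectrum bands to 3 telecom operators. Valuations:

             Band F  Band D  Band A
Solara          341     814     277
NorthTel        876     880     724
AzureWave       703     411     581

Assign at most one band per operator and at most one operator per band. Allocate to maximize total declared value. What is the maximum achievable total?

This is the linear assignment problem.
Optimal: Solara→Band D ($814M), NorthTel→Band F ($876M), AzureWave→Band A ($581M) — total 814+876+581 = $2271M.
Max-entry greedy (repeatedly take the single best remaining cell) gives $1860M, worse by 411.
Next-best assignment: Solara→Band D, NorthTel→Band A, AzureWave→Band F = $2241M.
Swapping AzureWave↔NorthTel (AzureWave→Band F $703M, NorthTel→Band A $724M) loses 30.

Maximum total: $2271M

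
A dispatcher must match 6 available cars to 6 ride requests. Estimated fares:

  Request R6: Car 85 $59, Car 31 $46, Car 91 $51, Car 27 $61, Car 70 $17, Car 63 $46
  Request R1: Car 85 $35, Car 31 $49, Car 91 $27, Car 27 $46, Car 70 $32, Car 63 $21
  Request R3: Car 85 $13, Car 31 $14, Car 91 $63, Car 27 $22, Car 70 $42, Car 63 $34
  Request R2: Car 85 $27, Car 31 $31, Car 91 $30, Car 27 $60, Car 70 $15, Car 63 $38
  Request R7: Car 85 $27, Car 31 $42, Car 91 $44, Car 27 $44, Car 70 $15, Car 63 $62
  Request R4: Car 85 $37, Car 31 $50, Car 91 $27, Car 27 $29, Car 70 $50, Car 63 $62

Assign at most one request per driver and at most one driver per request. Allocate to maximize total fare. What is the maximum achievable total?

This is a one-to-one assignment (maximum-weight bipartite matching).
Optimal: Car 85→Request R6 ($59), Car 31→Request R1 ($49), Car 91→Request R3 ($63), Car 27→Request R2 ($60), Car 70→Request R4 ($50), Car 63→Request R7 ($62) — total 59+49+63+60+50+62 = $343.
Column-greedy (each request in turn goes to its best remaining driver) gives $288, worse by 55.

Maximum total: $343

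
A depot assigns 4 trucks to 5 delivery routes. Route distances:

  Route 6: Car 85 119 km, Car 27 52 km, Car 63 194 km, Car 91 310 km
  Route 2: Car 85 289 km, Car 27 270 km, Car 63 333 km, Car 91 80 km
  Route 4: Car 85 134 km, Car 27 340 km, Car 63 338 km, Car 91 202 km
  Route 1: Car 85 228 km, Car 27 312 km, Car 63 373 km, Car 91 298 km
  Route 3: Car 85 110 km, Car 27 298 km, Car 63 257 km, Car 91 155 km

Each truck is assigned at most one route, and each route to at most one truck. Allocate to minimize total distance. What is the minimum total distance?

Min total: 523 km

This is the linear assignment problem.
Optimal: Car 85→Route 4 (134 km), Car 27→Route 6 (52 km), Car 63→Route 3 (257 km), Car 91→Route 2 (80 km) — total 134+52+257+80 = 523 km.
Min-entry greedy (repeatedly take the single cheapest remaining cell) gives 580 km, worse by 57.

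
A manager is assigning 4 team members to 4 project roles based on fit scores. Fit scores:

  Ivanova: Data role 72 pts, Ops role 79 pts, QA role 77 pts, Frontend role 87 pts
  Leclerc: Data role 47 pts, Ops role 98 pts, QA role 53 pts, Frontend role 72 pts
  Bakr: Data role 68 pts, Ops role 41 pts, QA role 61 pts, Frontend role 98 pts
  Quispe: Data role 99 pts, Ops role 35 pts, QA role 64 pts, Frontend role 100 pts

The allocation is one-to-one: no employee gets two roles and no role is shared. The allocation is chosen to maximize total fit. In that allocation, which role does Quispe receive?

Optimal: Ivanova→QA role (77 pts), Leclerc→Ops role (98 pts), Bakr→Frontend role (98 pts), Quispe→Data role (99 pts) — total 77+98+98+99 = 372 pts.
Row-greedy (each employee in turn takes its best remaining role) gives 317 pts, worse by 55.
Quispe's own top role is Frontend role (100 pts), but forcing Quispe→Frontend role and reassigning the rest optimally gives only 343 pts — worse by 29.

Quispe receives Data role.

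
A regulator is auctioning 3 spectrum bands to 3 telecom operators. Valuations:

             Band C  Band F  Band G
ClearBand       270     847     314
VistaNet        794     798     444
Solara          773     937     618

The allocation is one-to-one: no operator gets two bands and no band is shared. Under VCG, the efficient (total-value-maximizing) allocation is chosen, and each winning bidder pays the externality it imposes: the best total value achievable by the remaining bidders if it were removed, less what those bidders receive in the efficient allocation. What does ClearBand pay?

Efficient allocation: ClearBand→Band F ($847M), VistaNet→Band C ($794M), Solara→Band G ($618M); total welfare W = $2259M.
ClearBand receives Band F at value $847M, so the others get W − 847 = $1412M.
Without ClearBand: best allocation of the remaining 2 bidders over all 3 bands is VistaNet→Band C ($794M), Solara→Band F ($937M), total $1731M.
VCG payment = (others' best without ClearBand) − (others' welfare with ClearBand) = 1731 − 1412 = $319M.

ClearBand pays $319M.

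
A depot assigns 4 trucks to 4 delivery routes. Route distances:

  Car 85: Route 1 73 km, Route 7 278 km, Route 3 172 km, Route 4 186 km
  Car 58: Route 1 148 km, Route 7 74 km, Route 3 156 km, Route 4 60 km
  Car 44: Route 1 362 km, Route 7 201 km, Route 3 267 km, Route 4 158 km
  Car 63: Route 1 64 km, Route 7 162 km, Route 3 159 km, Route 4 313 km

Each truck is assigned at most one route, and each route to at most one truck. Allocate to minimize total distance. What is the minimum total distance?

Optimal: Car 85→Route 1 (73 km), Car 58→Route 7 (74 km), Car 44→Route 4 (158 km), Car 63→Route 3 (159 km) — total 73+74+158+159 = 464 km.
Row-greedy (each truck in turn takes its cheapest remaining route) gives 493 km, worse by 29.
Swapping Car 85↔Car 63 (Car 85→Route 3 172 km, Car 63→Route 1 64 km) adds 4.

Minimum total: 464 km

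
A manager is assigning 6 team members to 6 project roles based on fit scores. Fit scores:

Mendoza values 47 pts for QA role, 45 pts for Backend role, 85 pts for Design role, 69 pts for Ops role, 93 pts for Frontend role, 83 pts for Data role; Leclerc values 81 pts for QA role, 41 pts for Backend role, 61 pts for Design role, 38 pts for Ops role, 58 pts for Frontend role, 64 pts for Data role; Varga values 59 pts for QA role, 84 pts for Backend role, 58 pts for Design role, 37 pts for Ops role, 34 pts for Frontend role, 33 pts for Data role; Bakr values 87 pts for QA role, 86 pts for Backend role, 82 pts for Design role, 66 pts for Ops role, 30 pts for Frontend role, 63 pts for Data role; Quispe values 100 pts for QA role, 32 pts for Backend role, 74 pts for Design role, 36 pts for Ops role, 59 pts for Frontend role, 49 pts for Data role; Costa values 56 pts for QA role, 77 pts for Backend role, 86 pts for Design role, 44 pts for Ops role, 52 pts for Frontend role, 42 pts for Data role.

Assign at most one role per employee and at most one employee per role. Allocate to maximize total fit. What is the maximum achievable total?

Optimal: Mendoza→Frontend role (93 pts), Leclerc→Data role (64 pts), Varga→Backend role (84 pts), Bakr→Ops role (66 pts), Quispe→QA role (100 pts), Costa→Design role (86 pts) — total 93+64+84+66+100+86 = 493 pts.
Column-greedy (each role in turn goes to its best remaining employee) gives 432 pts, worse by 61.

Maximum total: 493 pts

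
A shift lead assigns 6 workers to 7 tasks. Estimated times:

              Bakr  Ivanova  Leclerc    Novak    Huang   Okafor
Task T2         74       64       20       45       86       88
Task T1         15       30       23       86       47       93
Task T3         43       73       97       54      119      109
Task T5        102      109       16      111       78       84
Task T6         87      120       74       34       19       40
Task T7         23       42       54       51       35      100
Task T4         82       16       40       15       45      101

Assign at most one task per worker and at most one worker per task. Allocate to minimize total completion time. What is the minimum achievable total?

Treat this as an assignment problem: match each worker to one task.
Optimal: Bakr→Task T1 (15 min), Ivanova→Task T4 (16 min), Leclerc→Task T5 (16 min), Novak→Task T2 (45 min), Huang→Task T7 (35 min), Okafor→Task T6 (40 min) — total 15+16+16+45+35+40 = 167 min.
Row-greedy (each worker in turn takes its cheapest remaining task) gives 204 min, worse by 37.
Next-best assignment: Bakr→Task T1, Ivanova→Task T4, Leclerc→Task T5, Novak→Task T3, Huang→Task T7, Okafor→Task T6 = 176 min.
No other one-to-one assignment undercuts 167 min.

Min total: 167 min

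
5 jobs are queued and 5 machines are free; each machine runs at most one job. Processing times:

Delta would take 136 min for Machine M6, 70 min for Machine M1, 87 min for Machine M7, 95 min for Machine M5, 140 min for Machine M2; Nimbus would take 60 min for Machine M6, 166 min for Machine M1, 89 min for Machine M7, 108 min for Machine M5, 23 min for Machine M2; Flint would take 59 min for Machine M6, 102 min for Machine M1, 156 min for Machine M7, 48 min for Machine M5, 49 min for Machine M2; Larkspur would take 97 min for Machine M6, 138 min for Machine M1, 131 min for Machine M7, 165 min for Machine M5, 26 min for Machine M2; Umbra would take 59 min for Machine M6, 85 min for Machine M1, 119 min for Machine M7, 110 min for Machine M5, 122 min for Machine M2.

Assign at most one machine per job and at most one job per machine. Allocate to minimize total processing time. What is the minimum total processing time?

Treat this as an assignment problem: match each job to one machine.
Optimal: Delta→Machine M1 (70 min), Nimbus→Machine M7 (89 min), Flint→Machine M5 (48 min), Larkspur→Machine M2 (26 min), Umbra→Machine M6 (59 min) — total 70+89+48+26+59 = 292 min.
Column-greedy (each machine in turn goes to its cheapest remaining job) gives 354 min, worse by 62.
Next-best assignment: Delta→Machine M7, Nimbus→Machine M6, Flint→Machine M5, Larkspur→Machine M2, Umbra→Machine M1 = 306 min.

Min total: 292 min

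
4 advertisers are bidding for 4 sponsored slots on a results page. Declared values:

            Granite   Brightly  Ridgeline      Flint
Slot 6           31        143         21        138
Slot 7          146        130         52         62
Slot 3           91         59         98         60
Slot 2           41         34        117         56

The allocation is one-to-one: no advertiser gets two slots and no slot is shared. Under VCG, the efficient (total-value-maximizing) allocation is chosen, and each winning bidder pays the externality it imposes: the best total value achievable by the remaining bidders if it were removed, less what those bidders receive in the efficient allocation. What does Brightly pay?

Efficient allocation: Granite→Slot 3 ($91), Brightly→Slot 7 ($130), Ridgeline→Slot 2 ($117), Flint→Slot 6 ($138); total welfare W = $476.
Brightly receives Slot 7 at value $130, so the others get W − 130 = $346.
Without Brightly: best allocation of the remaining 3 bidders over all 4 slots is Granite→Slot 7 ($146), Ridgeline→Slot 2 ($117), Flint→Slot 6 ($138), total $401.
VCG payment = (others' best without Brightly) − (others' welfare with Brightly) = 401 − 346 = $55.

Brightly pays $55.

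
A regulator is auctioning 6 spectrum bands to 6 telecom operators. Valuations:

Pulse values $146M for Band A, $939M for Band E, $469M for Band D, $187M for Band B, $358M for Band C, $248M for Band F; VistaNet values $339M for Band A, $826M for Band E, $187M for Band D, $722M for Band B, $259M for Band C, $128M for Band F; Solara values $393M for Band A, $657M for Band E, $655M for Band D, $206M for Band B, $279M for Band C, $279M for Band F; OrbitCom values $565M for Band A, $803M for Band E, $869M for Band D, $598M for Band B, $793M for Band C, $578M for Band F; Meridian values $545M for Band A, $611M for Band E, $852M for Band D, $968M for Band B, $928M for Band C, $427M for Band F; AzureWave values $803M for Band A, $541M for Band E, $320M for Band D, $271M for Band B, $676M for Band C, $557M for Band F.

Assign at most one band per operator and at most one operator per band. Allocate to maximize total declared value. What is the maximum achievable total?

Max total: $4625M

Optimal: Pulse→Band E ($939M), VistaNet→Band B ($722M), Solara→Band D ($655M), OrbitCom→Band F ($578M), Meridian→Band C ($928M), AzureWave→Band A ($803M) — total 939+722+655+578+928+803 = $4625M.
Row-greedy (each operator in turn takes its best remaining band) gives $4211M, worse by 414.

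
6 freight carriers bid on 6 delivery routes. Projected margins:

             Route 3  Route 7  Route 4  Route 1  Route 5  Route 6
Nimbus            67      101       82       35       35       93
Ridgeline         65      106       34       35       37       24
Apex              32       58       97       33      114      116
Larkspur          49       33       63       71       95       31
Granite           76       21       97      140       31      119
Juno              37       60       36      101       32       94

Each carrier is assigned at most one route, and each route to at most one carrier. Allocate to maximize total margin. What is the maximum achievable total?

Optimal: Nimbus→Route 3 ($67k), Ridgeline→Route 7 ($106k), Apex→Route 4 ($97k), Larkspur→Route 5 ($95k), Granite→Route 1 ($140k), Juno→Route 6 ($94k) — total 67+106+97+95+140+94 = $599k.
Row-greedy (each carrier in turn takes its best remaining route) gives $553k, worse by 46.

Max total: $599k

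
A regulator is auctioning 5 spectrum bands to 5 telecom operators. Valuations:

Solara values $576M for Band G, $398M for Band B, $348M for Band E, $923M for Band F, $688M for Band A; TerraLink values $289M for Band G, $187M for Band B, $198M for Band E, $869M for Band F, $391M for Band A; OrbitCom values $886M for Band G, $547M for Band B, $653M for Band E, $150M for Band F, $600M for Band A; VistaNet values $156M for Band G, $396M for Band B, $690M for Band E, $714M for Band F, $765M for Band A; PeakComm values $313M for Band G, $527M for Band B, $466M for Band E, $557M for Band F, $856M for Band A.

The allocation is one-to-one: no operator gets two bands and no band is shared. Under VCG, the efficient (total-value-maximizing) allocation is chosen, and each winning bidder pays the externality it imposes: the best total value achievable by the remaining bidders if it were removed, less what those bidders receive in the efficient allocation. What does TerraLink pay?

Efficient allocation: Solara→Band B ($398M), TerraLink→Band F ($869M), OrbitCom→Band G ($886M), VistaNet→Band E ($690M), PeakComm→Band A ($856M); total welfare W = $3699M.
TerraLink receives Band F at value $869M, so the others get W − 869 = $2830M.
Without TerraLink: best allocation of the remaining 4 bidders over all 5 bands is Solara→Band F ($923M), OrbitCom→Band G ($886M), VistaNet→Band E ($690M), PeakComm→Band A ($856M), total $3355M.
VCG payment = (others' best without TerraLink) − (others' welfare with TerraLink) = 3355 − 2830 = $525M.

TerraLink pays $525M.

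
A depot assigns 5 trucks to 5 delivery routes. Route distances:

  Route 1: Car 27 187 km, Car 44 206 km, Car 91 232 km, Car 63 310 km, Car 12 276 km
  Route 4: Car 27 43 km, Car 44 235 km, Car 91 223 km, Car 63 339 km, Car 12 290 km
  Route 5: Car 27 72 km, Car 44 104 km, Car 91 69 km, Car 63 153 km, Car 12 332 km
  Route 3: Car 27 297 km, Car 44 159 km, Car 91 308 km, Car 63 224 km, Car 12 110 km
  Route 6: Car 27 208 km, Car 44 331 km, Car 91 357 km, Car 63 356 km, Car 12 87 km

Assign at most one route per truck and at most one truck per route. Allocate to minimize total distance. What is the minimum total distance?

Optimal: Car 27→Route 4 (43 km), Car 44→Route 1 (206 km), Car 91→Route 5 (69 km), Car 63→Route 3 (224 km), Car 12→Route 6 (87 km) — total 43+206+69+224+87 = 629 km.
Min-entry greedy (repeatedly take the single cheapest remaining cell) gives 668 km, worse by 39.
Swapping Car 12↔Car 44 (Car 12→Route 1 276 km, Car 44→Route 6 331 km) adds 314.

Min total: 629 km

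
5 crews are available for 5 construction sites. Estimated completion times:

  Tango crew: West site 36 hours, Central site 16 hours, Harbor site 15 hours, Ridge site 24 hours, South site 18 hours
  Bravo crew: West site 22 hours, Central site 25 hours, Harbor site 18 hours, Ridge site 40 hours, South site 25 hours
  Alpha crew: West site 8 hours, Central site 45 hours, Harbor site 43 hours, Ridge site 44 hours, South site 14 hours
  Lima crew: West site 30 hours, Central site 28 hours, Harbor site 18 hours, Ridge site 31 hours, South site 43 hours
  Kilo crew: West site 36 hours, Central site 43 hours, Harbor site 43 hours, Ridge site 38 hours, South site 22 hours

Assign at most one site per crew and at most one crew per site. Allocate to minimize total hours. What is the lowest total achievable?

Minimum total: 95 hours

Optimal: Tango crew→Central site (16 hours), Bravo crew→Harbor site (18 hours), Alpha crew→West site (8 hours), Lima crew→Ridge site (31 hours), Kilo crew→South site (22 hours) — total 16+18+8+31+22 = 95 hours.
Row-greedy (each crew in turn takes its cheapest remaining site) gives 117 hours, worse by 22.
Next-best assignment: Tango crew→Ridge site, Bravo crew→Central site, Alpha crew→West site, Lima crew→Harbor site, Kilo crew→South site = 97 hours.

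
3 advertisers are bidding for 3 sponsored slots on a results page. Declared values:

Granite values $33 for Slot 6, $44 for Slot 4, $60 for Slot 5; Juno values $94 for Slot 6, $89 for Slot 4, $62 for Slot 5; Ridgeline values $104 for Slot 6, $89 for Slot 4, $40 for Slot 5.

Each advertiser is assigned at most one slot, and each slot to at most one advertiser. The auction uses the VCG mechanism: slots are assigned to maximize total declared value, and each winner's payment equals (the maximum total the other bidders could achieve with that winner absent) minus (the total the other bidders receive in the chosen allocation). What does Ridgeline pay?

Ridgeline pays $5.

Efficient allocation: Granite→Slot 5 ($60), Juno→Slot 4 ($89), Ridgeline→Slot 6 ($104); total welfare W = $253.
Ridgeline receives Slot 6 at value $104, so the others get W − 104 = $149.
Without Ridgeline: best allocation of the remaining 2 bidders over all 3 slots is Granite→Slot 5 ($60), Juno→Slot 6 ($94), total $154.
VCG payment = (others' best without Ridgeline) − (others' welfare with Ridgeline) = 154 − 149 = $5.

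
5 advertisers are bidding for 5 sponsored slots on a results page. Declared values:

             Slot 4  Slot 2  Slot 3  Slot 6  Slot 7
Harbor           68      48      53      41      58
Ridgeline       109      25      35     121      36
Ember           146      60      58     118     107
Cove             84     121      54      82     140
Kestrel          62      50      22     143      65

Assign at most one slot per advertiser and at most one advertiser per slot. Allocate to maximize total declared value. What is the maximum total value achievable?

Optimal: Harbor→Slot 3 ($53), Ridgeline→Slot 4 ($109), Ember→Slot 7 ($107), Cove→Slot 2 ($121), Kestrel→Slot 6 ($143) — total 53+109+107+121+143 = $533.
Max-entry greedy (repeatedly take the single best remaining cell) gives $507, worse by 26.
Next-best assignment: Harbor→Slot 2, Ridgeline→Slot 3, Ember→Slot 4, Cove→Slot 7, Kestrel→Slot 6 = $512.
Swapping Ridgeline↔Cove (Ridgeline→Slot 2 $25, Cove→Slot 4 $84) loses 121.

Max total: $533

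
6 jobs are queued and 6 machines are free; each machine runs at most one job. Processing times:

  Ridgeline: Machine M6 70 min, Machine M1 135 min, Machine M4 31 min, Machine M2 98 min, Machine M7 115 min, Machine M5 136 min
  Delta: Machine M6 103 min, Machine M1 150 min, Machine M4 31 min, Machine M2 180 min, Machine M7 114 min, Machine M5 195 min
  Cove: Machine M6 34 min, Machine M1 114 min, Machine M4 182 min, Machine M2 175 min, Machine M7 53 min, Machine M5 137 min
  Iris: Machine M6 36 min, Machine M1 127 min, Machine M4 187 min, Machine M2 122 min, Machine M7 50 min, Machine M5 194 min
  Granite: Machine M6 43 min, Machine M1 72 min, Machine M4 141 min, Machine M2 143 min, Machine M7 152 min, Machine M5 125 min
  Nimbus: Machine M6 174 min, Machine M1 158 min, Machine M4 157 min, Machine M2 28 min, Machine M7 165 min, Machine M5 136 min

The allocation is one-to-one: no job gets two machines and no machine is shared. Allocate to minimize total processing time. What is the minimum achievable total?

Min total: 351 min

Optimal: Ridgeline→Machine M5 (136 min), Delta→Machine M4 (31 min), Cove→Machine M6 (34 min), Iris→Machine M7 (50 min), Granite→Machine M1 (72 min), Nimbus→Machine M2 (28 min) — total 136+31+34+50+72+28 = 351 min.
Column-greedy (each machine in turn goes to its cheapest remaining job) gives 410 min, worse by 59.
Next-best assignment: Ridgeline→Machine M5, Delta→Machine M4, Cove→Machine M7, Iris→Machine M6, Granite→Machine M1, Nimbus→Machine M2 = 356 min.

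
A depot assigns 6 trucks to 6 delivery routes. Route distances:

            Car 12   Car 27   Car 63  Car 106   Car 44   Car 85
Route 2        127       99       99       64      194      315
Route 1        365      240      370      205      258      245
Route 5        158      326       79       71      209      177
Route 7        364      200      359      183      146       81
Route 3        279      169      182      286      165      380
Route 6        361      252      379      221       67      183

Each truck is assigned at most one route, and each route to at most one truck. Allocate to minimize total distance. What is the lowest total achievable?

Minimum total: 728 km

Optimal: Car 12→Route 2 (127 km), Car 27→Route 3 (169 km), Car 63→Route 5 (79 km), Car 106→Route 1 (205 km), Car 44→Route 6 (67 km), Car 85→Route 7 (81 km) — total 127+169+79+205+67+81 = 728 km.
Min-entry greedy (repeatedly take the single cheapest remaining cell) gives 825 km, worse by 97.
Next-best assignment: Car 12→Route 2, Car 27→Route 1, Car 63→Route 3, Car 106→Route 5, Car 44→Route 6, Car 85→Route 7 = 768 km.
Checked against all permutations: 728 km is optimal.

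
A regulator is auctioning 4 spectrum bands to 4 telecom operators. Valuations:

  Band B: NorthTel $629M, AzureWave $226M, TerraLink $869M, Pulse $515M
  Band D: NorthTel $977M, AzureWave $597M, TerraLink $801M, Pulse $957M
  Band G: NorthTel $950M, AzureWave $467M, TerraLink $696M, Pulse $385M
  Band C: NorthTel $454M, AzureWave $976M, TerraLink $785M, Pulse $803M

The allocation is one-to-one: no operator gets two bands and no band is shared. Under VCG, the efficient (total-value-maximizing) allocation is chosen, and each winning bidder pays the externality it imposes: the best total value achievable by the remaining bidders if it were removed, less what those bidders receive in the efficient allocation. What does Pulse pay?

Efficient allocation: NorthTel→Band G ($950M), AzureWave→Band C ($976M), TerraLink→Band B ($869M), Pulse→Band D ($957M); total welfare W = $3752M.
Pulse receives Band D at value $957M, so the others get W − 957 = $2795M.
Without Pulse: best allocation of the remaining 3 bidders over all 4 bands is NorthTel→Band D ($977M), AzureWave→Band C ($976M), TerraLink→Band B ($869M), total $2822M.
VCG payment = (others' best without Pulse) − (others' welfare with Pulse) = 2822 − 2795 = $27M.

Pulse pays $27M.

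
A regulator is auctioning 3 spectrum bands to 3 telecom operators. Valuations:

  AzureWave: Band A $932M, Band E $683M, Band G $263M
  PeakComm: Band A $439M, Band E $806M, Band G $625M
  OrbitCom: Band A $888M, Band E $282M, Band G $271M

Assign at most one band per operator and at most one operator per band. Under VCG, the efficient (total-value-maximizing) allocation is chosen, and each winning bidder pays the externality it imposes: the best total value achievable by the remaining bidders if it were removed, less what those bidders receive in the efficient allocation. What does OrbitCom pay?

Efficient allocation: AzureWave→Band E ($683M), PeakComm→Band G ($625M), OrbitCom→Band A ($888M); total welfare W = $2196M.
OrbitCom receives Band A at value $888M, so the others get W − 888 = $1308M.
Without OrbitCom: best allocation of the remaining 2 bidders over all 3 bands is AzureWave→Band A ($932M), PeakComm→Band E ($806M), total $1738M.
VCG payment = (others' best without OrbitCom) − (others' welfare with OrbitCom) = 1738 − 1308 = $430M.

OrbitCom pays $430M.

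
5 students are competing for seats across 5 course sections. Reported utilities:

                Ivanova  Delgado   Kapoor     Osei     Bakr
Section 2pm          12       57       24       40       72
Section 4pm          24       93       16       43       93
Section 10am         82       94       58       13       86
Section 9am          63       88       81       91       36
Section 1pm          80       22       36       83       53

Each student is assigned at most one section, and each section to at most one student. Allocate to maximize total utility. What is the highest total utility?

Maximum total: 411 points

This is the linear assignment problem.
Optimal: Ivanova→Section 10am (82 points), Delgado→Section 4pm (93 points), Kapoor→Section 9am (81 points), Osei→Section 1pm (83 points), Bakr→Section 2pm (72 points) — total 82+93+81+83+72 = 411 points.
Checked against all permutations: 411 points is optimal.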